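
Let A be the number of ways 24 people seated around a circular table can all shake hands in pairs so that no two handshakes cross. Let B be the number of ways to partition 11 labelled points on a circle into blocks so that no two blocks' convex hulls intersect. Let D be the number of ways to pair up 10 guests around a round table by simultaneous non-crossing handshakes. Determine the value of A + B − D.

266756

Non-crossing handshake pairings of 2n people are counted by C_n; 24 people gives n = 12. So A = C_12 = 208012.
The non-crossing partitions of [11] form a lattice of size C_11. So B = C_11 = 58786.
Non-crossing handshake pairings of 2n people are counted by C_n; 10 people gives n = 5. So D = C_5 = 42.
A + B − D = 208012 + 58786 − 42 = 266756.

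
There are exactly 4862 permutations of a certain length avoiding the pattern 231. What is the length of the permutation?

9

Permutations of [n] avoiding a fixed length-3 pattern are counted by C_n. Since C_9 = 4862, the index is 9.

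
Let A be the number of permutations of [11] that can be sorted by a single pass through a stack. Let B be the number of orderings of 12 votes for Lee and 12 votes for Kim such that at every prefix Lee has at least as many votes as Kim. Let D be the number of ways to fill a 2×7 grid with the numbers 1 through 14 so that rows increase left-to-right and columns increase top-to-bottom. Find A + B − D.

266369

By Knuth's characterisation, the stack-sortable permutations of length 11 are the 231-avoiders, numbering C_11. So A = C_11 = 58786.
Ballot sequences with n votes each where one side never trails are Dyck words, counted by C_n; here n = 12. So B = C_12 = 208012.
Standard Young tableaux of shape 2×n are counted by C_n; here n = 7. So D = C_7 = 429.
A + B − D = 58786 + 208012 − 429 = 266369.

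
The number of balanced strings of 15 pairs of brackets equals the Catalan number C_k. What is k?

With 15 pairs the number of balanced bracket strings is the Catalan number C_15.

15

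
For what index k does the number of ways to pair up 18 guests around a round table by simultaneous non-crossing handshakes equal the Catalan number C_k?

Non-crossing handshake pairings of 2n people are counted by C_n; 18 people gives n = 9.

9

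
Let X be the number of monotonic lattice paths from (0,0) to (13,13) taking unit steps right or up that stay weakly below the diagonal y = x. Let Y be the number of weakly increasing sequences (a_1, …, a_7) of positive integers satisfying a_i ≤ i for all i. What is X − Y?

Monotone paths in an n×n grid that stay weakly below the diagonal are counted by C_n; here n = 13. So X = C_13 = 742900.
Such sub-staircase sequences of length n are counted by C_n; here n = 7. So Y = C_7 = 429.
X − Y = 742900 − 429 = 742471.

742471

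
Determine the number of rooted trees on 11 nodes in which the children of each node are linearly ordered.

A rooted plane tree on 11 nodes has 10 edges, and such trees are counted by C_10.
C_10 = 16796.

16796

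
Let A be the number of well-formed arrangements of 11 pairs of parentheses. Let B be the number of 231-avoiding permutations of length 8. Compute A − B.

57356

Balanced strings of n pairs of brackets are counted by C_n; here n = 11. So A = C_11 = 58786.
For any fixed pattern of length 3, the pattern-avoiding permutations of [8] number C_8. So B = C_8 = 1430.
A − B = 58786 − 1430 = 57356.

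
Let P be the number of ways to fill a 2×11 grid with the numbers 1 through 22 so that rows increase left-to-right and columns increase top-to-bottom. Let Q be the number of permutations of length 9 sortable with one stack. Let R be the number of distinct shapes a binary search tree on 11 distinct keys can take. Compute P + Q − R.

4862

By the hook-length formula (or a Dyck-path bijection), SYT of shape 2×11 number C_11. So P = C_11 = 58786.
Stack-sortable permutations are exactly the 231-avoiding ones, counted by C_n; here n = 9. So Q = C_9 = 4862.
Rooted binary trees with 11 nodes (each child slot possibly empty) number C_11. So R = C_11 = 58786.
P + Q − R = 58786 + 4862 − 58786 = 4862.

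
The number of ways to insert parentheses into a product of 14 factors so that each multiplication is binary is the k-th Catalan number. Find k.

13

Ways to associate a product of 14 factors correspond to binary trees on 14 leaves, so the count is C_13.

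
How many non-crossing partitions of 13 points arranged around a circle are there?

Non-crossing partitions of an n-element set are counted by C_n; here n = 13.
C_13 = C(26,13)/14 = 10400600/14 = 742900.

742900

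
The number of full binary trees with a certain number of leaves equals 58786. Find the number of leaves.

Full binary trees with L leaves are counted by C_{L−1}; 58786 = C_11.
So the index is 11, and the number of leaves is 11 + 1 = 12.

12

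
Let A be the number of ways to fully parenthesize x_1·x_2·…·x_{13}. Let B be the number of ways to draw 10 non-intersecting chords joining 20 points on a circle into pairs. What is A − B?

Ways to associate a product of 13 factors correspond to binary trees on 13 leaves, so the count is C_12. So A = C_12 = 208012.
Pairing 20 circle points by 10 non-crossing chords gives C_10 matchings. So B = C_10 = 16796.
A − B = 208012 − 16796 = 191216.

191216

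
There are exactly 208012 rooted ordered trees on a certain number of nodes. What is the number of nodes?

13

Rooted ordered trees on m nodes are counted by C_{m−1}. Since C_12 = 208012, the index is 12.
So the index is 12, and the number of nodes is 12 + 1 = 13.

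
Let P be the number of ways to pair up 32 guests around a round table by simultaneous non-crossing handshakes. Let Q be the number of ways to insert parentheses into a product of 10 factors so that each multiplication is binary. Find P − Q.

Non-crossing handshake pairings of 2n people are counted by C_n; 32 people gives n = 16. So P = C_16 = 35357670.
Ways to associate a product of 10 factors correspond to binary trees on 10 leaves, so the count is C_9. So Q = C_9 = 4862.
P − Q = 35357670 − 4862 = 35352808.

35352808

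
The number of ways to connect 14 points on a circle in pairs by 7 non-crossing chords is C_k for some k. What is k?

Pairing 14 circle points by 7 non-crossing chords gives C_7 matchings.

7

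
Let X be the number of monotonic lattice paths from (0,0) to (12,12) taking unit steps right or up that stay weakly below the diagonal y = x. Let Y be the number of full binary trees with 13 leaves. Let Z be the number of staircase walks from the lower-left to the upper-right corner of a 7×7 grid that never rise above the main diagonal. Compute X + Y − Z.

415595

Sub-diagonal monotone paths from (0,0) to (12,12) biject with Dyck paths of semilength 12, giving C_12. So X = C_12 = 208012.
Full binary trees with 13 leaves have 13−1 = 12 internal nodes, so there are C_12 of them. So Y = C_12 = 208012.
Sub-diagonal monotone paths from (0,0) to (7,7) biject with Dyck paths of semilength 7, giving C_7. So Z = C_7 = 429.
X + Y − Z = 208012 + 208012 − 429 = 415595.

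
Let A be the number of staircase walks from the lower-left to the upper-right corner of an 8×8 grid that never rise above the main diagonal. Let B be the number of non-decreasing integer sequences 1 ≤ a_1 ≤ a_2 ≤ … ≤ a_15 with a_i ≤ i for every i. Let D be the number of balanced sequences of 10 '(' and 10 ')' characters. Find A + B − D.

Sub-diagonal monotone paths from (0,0) to (8,8) biject with Dyck paths of semilength 8, giving C_8. So A = C_8 = 1430.
Weakly increasing sequences with a_i ≤ i biject with Dyck paths of semilength 15, so there are C_15. So B = C_15 = 9694845.
A balanced arrangement of 10 bracket pairs is a Dyck word of semilength 10, so the count is C_10. So D = C_10 = 16796.
A + B − D = 1430 + 9694845 − 16796 = 9679479.

9679479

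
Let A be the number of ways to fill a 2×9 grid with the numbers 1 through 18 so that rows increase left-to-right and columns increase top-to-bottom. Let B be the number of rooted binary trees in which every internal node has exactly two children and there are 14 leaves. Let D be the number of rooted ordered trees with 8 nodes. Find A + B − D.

747333

By the hook-length formula (or a Dyck-path bijection), SYT of shape 2×9 number C_9. So A = C_9 = 4862.
Full binary trees with 14 leaves have 14−1 = 13 internal nodes, so there are C_13 of them. So B = C_13 = 742900.
Rooted ordered (plane) trees on m nodes have m−1 edges and are counted by C_{m−1}; m = 8 gives C_7. So D = C_7 = 429.
A + B − D = 4862 + 742900 − 429 = 747333.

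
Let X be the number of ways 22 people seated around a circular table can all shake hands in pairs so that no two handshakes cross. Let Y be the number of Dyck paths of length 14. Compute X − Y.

With 22 = 2·11 people, non-crossing handshake pairings are non-crossing perfect matchings on a circle, counted by C_11. So X = C_11 = 58786.
Paths of 7 up- and 7 down-steps that never dip below the axis are Dyck paths; their count is C_7. So Y = C_7 = 429.
X − Y = 58786 − 429 = 58357.

58357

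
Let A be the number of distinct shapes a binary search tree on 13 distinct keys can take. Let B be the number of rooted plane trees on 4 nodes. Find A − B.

Binary trees (left/right distinguished) on n nodes are counted by C_n; here n = 13. So A = C_13 = 742900.
Rooted ordered (plane) trees on m nodes have m−1 edges and are counted by C_{m−1}; m = 4 gives C_3. So B = C_3 = 5.
A − B = 742900 − 5 = 742895.

742895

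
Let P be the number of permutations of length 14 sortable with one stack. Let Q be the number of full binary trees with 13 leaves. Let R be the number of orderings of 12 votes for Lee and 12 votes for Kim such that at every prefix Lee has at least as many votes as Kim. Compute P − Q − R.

2258416

By Knuth's characterisation, the stack-sortable permutations of length 14 are the 231-avoiders, numbering C_14. So P = C_14 = 2674440.
Full binary trees with 13 leaves have 13−1 = 12 internal nodes, so there are C_12 of them. So Q = C_12 = 208012.
Ballot sequences with n votes each where one side never trails are Dyck words, counted by C_n; here n = 12. So R = C_12 = 208012.
P − Q − R = 2674440 − 208012 − 208012 = 2258416.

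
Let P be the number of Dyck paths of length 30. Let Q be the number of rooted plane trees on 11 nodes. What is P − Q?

A Dyck path with 15 up-steps and 15 down-steps has semilength 15, so there are C_15 of them. So P = C_15 = 9694845.
A rooted plane tree on 11 nodes has 10 edges, and such trees are counted by C_10. So Q = C_10 = 16796.
P − Q = 9694845 − 16796 = 9678049.

9678049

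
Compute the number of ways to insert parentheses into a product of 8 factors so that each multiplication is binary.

429

Ways to associate a product of 8 factors correspond to binary trees on 8 leaves, so the count is C_7.
C_7 = C_6 · 2(2·6+1)/(6+2) = 132 · 26/8 = 429.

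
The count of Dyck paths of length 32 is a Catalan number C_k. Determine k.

16

Paths of 16 up- and 16 down-steps that never dip below the axis are Dyck paths; their count is C_16.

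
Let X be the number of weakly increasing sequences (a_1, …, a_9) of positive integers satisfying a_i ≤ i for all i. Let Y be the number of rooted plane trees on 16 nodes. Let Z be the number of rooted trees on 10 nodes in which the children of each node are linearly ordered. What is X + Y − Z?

9694845

Weakly increasing sequences with a_i ≤ i biject with Dyck paths of semilength 9, so there are C_9. So X = C_9 = 4862.
A rooted plane tree on 16 nodes has 15 edges, and such trees are counted by C_15. So Y = C_15 = 9694845.
A rooted plane tree on 10 nodes has 9 edges, and such trees are counted by C_9. So Z = C_9 = 4862.
X + Y − Z = 4862 + 9694845 − 4862 = 9694845.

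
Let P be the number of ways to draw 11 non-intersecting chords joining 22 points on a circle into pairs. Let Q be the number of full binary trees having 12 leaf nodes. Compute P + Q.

Pairing 22 circle points by 11 non-crossing chords gives C_11 matchings. So P = C_11 = 58786.
Full binary trees with 12 leaves have 12−1 = 11 internal nodes, so there are C_11 of them. So Q = C_11 = 58786.
P + Q = 58786 + 58786 = 117572.

117572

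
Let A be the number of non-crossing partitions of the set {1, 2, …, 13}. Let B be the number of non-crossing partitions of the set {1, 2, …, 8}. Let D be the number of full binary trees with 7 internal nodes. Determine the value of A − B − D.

Non-crossing partitions of an n-element set are counted by C_n; here n = 13. So A = C_13 = 742900.
The non-crossing partitions of [8] form a lattice of size C_8. So B = C_8 = 1430.
The number of full binary trees on 7 internal nodes is the Catalan number C_7. So D = C_7 = 429.
A − B − D = 742900 − 1430 − 429 = 741041.

741041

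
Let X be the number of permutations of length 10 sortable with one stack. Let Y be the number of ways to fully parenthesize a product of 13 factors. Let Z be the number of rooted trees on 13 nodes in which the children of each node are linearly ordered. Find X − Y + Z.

Stack-sortable permutations are exactly the 231-avoiding ones, counted by C_n; here n = 10. So X = C_10 = 16796.
Parenthesizations of m factors correspond to full binary trees with m leaves, counted by C_{m−1}; m = 13 gives C_12. So Y = C_12 = 208012.
Rooted ordered (plane) trees on m nodes have m−1 edges and are counted by C_{m−1}; m = 13 gives C_12. So Z = C_12 = 208012.
X − Y + Z = 16796 − 208012 + 208012 = 16796.

16796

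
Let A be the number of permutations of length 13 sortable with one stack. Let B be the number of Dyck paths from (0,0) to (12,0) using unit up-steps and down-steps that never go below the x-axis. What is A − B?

742768

Stack-sortable permutations are exactly the 231-avoiding ones, counted by C_n; here n = 13. So A = C_13 = 742900.
A Dyck path with 6 up-steps and 6 down-steps has semilength 6, so there are C_6 of them. So B = C_6 = 132.
A − B = 742900 − 132 = 742768.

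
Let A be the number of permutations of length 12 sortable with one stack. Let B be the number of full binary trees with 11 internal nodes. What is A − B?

By Knuth's characterisation, the stack-sortable permutations of length 12 are the 231-avoiders, numbering C_12. So A = C_12 = 208012.
The number of full binary trees on 11 internal nodes is the Catalan number C_11. So B = C_11 = 58786.
A − B = 208012 − 58786 = 149226.

149226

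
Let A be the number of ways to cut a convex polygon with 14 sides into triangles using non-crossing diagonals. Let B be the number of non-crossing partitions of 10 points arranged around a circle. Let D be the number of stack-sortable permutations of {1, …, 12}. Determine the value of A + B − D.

A convex 14-gon is triangulated into 12 triangles, and the number of such triangulations is the Catalan number C_{14−2} = C_12. So A = C_12 = 208012.
The non-crossing partitions of [10] form a lattice of size C_10. So B = C_10 = 16796.
By Knuth's characterisation, the stack-sortable permutations of length 12 are the 231-avoiders, numbering C_12. So D = C_12 = 208012.
A + B − D = 208012 + 16796 − 208012 = 16796.

16796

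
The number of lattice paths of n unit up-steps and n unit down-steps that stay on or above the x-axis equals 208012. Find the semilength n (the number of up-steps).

Dyck paths of semilength n are counted by C_n. The Catalan number equal to 208012 is C_12.

12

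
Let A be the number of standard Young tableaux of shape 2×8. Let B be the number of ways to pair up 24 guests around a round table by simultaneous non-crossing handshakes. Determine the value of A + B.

209442

By the hook-length formula (or a Dyck-path bijection), SYT of shape 2×8 number C_8. So A = C_8 = 1430.
Non-crossing handshake pairings of 2n people are counted by C_n; 24 people gives n = 12. So B = C_12 = 208012.
A + B = 1430 + 208012 = 209442.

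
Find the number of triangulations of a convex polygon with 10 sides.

1430

A convex 10-gon is triangulated into 8 triangles, and the number of such triangulations is the Catalan number C_{10−2} = C_8.
C_8 = 1430.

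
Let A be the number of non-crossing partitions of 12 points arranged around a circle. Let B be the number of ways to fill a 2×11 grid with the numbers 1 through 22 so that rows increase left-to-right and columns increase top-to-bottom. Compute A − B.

149226

Non-crossing partitions of an n-element set are counted by C_n; here n = 12. So A = C_12 = 208012.
Standard Young tableaux of shape 2×n are counted by C_n; here n = 11. So B = C_11 = 58786.
A − B = 208012 − 58786 = 149226.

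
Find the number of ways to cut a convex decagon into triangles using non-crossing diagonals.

1430

The number of triangulations of a 10-gon is the Catalan number C_8 (index = sides − 2).
C_8 = C_7 · 2(2·7+1)/(7+2) = 429 · 30/9 = 1430.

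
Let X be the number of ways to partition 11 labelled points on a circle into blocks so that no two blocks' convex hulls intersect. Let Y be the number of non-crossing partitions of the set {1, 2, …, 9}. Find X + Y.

Non-crossing partitions of an n-element set are counted by C_n; here n = 11. So X = C_11 = 58786.
Non-crossing partitions of an n-element set are counted by C_n; here n = 9. So Y = C_9 = 4862.
X + Y = 58786 + 4862 = 63648.

63648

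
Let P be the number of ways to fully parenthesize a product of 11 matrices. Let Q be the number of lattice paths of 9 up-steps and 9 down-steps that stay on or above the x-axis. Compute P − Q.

Parenthesizations of m factors correspond to full binary trees with m leaves, counted by C_{m−1}; m = 11 gives C_10. So P = C_10 = 16796.
Paths of 9 up- and 9 down-steps that never dip below the axis are Dyck paths; their count is C_9. So Q = C_9 = 4862.
P − Q = 16796 − 4862 = 11934.

11934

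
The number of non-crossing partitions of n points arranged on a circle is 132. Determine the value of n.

6

Non-crossing partitions of [n] are counted by C_n. The Catalan number equal to 132 is C_6.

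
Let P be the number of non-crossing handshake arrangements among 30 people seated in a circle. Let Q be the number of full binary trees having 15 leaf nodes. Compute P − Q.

Non-crossing handshake pairings of 2n people are counted by C_n; 30 people gives n = 15. So P = C_15 = 9694845.
Full binary trees with 15 leaves have 15−1 = 14 internal nodes, so there are C_14 of them. So Q = C_14 = 2674440.
P − Q = 9694845 − 2674440 = 7020405.

7020405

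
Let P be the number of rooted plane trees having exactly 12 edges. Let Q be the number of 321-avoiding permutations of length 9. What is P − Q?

203150

Rooted ordered trees with n edges are counted by C_n; here n = 12. So P = C_12 = 208012.
Permutations of [n] avoiding any single length-3 pattern are counted by C_n; here n = 9. So Q = C_9 = 4862.
P − Q = 208012 − 4862 = 203150.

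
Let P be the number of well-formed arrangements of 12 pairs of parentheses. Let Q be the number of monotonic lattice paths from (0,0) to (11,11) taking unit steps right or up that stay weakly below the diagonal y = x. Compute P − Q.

149226

A balanced arrangement of 12 bracket pairs is a Dyck word of semilength 12, so the count is C_12. So P = C_12 = 208012.
Monotone paths in an n×n grid that stay weakly below the diagonal are counted by C_n; here n = 11. So Q = C_11 = 58786.
P − Q = 208012 − 58786 = 149226.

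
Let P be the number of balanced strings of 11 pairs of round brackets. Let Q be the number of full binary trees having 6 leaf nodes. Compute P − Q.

A balanced arrangement of 11 bracket pairs is a Dyck word of semilength 11, so the count is C_11. So P = C_11 = 58786.
Full binary trees with 6 leaves have 6−1 = 5 internal nodes, so there are C_5 of them. So Q = C_5 = 42.
P − Q = 58786 − 42 = 58744.

58744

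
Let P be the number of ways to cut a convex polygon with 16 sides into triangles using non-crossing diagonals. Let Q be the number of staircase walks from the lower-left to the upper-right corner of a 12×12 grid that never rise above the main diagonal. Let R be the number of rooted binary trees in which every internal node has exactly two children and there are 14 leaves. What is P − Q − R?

1723528

Triangulations of a convex m-gon are counted by C_{m−2}; with m = 16 this is C_14. So P = C_14 = 2674440.
Sub-diagonal monotone paths from (0,0) to (12,12) biject with Dyck paths of semilength 12, giving C_12. So Q = C_12 = 208012.
A full binary tree with L leaves has L−1 internal nodes and is counted by C_{L−1}; L = 14 gives C_13. So R = C_13 = 742900.
P − Q − R = 2674440 − 208012 − 742900 = 1723528.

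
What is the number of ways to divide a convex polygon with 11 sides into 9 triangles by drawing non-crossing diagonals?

The number of triangulations of an 11-gon is the Catalan number C_9 (index = sides − 2).
C_9 = C(18,9)/10 = 48620/10 = 4862.

4862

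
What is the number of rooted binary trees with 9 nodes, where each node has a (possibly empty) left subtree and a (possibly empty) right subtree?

4862

Binary trees (left/right distinguished) on n nodes are counted by C_n; here n = 9.
C_9 = C(18,9)/10 = 48620/10 = 4862.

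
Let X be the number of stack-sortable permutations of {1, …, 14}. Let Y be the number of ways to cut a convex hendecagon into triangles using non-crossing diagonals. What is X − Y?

2669578

By Knuth's characterisation, the stack-sortable permutations of length 14 are the 231-avoiders, numbering C_14. So X = C_14 = 2674440.
A convex 11-gon is triangulated into 9 triangles, and the number of such triangulations is the Catalan number C_{11−2} = C_9. So Y = C_9 = 4862.
X − Y = 2674440 − 4862 = 2669578.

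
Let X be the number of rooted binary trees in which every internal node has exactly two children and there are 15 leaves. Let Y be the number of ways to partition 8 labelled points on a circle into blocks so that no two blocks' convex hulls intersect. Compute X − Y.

2673010

A full binary tree with L leaves has L−1 internal nodes and is counted by C_{L−1}; L = 15 gives C_14. So X = C_14 = 2674440.
The non-crossing partitions of [8] form a lattice of size C_8. So Y = C_8 = 1430.
X − Y = 2674440 − 1430 = 2673010.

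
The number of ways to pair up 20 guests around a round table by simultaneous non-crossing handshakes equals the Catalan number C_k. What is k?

10

With 20 = 2·10 people, non-crossing handshake pairings are non-crossing perfect matchings on a circle, counted by C_10.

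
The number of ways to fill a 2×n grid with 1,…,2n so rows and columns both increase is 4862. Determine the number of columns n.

9

Standard Young tableaux of shape 2×n are counted by C_n; 4862 = C_9.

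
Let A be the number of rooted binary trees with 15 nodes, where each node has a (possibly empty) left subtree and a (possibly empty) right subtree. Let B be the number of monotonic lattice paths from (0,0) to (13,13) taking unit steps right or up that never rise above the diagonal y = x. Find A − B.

Binary trees (left/right distinguished) on n nodes are counted by C_n; here n = 15. So A = C_15 = 9694845.
Sub-diagonal monotone paths from (0,0) to (13,13) biject with Dyck paths of semilength 13, giving C_13. So B = C_13 = 742900.
A − B = 9694845 − 742900 = 8951945.

8951945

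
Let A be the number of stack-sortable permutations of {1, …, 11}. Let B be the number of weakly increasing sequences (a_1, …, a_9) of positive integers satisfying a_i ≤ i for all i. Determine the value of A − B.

53924

By Knuth's characterisation, the stack-sortable permutations of length 11 are the 231-avoiders, numbering C_11. So A = C_11 = 58786.
Such sub-staircase sequences of length n are counted by C_n; here n = 9. So B = C_9 = 4862.
A − B = 58786 − 4862 = 53924.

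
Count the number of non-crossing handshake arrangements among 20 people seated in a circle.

16796

With 20 = 2·10 people, non-crossing handshake pairings are non-crossing perfect matchings on a circle, counted by C_10.
C_10 = 16796.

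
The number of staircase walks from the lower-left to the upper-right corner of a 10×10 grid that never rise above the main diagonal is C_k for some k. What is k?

Sub-diagonal monotone paths from (0,0) to (10,10) biject with Dyck paths of semilength 10, giving C_10.

10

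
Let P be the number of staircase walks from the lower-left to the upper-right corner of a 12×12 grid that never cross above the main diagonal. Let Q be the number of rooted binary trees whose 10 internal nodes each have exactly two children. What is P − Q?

Monotone paths in an n×n grid that stay weakly below the diagonal are counted by C_n; here n = 12. So P = C_12 = 208012.
The number of full binary trees on 10 internal nodes is the Catalan number C_10. So Q = C_10 = 16796.
P − Q = 208012 − 16796 = 191216.

191216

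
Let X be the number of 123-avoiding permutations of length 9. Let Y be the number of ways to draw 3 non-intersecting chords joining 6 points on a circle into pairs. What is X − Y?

4857

Permutations of [n] avoiding any single length-3 pattern are counted by C_n; here n = 9. So X = C_9 = 4862.
Pairing 6 circle points by 3 non-crossing chords gives C_3 matchings. So Y = C_3 = 5.
X − Y = 4862 − 5 = 4857.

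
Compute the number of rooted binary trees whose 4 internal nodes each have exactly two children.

14

The number of full binary trees on 4 internal nodes is the Catalan number C_4.
C_4 = C_3 · 2(2·3+1)/(3+2) = 5 · 14/5 = 14.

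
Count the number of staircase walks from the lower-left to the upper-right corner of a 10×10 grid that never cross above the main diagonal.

16796

Sub-diagonal monotone paths from (0,0) to (10,10) biject with Dyck paths of semilength 10, giving C_10.
C_10 = C(20,10)/11 = 184756/11 = 16796.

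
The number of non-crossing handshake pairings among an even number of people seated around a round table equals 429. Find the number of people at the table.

Non-crossing handshake pairings of 2n people are counted by C_n; 429 = C_7.
So n = 7, and there are 2n = 14 people.

14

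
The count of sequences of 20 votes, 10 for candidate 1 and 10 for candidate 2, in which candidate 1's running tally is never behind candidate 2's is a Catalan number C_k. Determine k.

Ballot sequences with n votes each where one side never trails are Dyck words, counted by C_n; here n = 10.

10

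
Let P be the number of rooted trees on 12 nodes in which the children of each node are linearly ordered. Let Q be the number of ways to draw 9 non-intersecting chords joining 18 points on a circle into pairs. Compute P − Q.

53924

Rooted ordered (plane) trees on m nodes have m−1 edges and are counted by C_{m−1}; m = 12 gives C_11. So P = C_11 = 58786.
Pairing 18 circle points by 9 non-crossing chords gives C_9 matchings. So Q = C_9 = 4862.
P − Q = 58786 − 4862 = 53924.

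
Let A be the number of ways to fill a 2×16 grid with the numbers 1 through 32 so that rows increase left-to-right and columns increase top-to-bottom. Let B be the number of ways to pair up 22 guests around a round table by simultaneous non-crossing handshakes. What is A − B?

By the hook-length formula (or a Dyck-path bijection), SYT of shape 2×16 number C_16. So A = C_16 = 35357670.
Non-crossing handshake pairings of 2n people are counted by C_n; 22 people gives n = 11. So B = C_11 = 58786.
A − B = 35357670 − 58786 = 35298884.

35298884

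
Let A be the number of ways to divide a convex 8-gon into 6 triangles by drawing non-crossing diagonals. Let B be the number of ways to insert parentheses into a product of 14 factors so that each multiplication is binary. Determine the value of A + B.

Triangulations of a convex m-gon are counted by C_{m−2}; with m = 8 this is C_6. So A = C_6 = 132.
Ways to associate a product of 14 factors correspond to binary trees on 14 leaves, so the count is C_13. So B = C_13 = 742900.
A + B = 132 + 742900 = 743032.

743032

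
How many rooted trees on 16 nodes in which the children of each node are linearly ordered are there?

A rooted plane tree on 16 nodes has 15 edges, and such trees are counted by C_15.
C_15 = C(30,15)/16 = 155117520/16 = 9694845.

9694845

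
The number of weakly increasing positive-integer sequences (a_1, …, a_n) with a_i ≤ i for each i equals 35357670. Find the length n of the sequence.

16

Such sub-staircase sequences of length n are counted by C_n; 35357670 = C_16.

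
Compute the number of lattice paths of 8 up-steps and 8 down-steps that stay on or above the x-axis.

Dyck paths of semilength n (length 2n) are counted by C_n; here n = 8.
C_8 = C(16,8)/9 = 12870/9 = 1430.

1430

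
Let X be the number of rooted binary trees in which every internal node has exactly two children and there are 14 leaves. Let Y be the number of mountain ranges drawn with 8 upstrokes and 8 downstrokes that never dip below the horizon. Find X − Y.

741470

Full binary trees with 14 leaves have 14−1 = 13 internal nodes, so there are C_13 of them. So X = C_13 = 742900.
Paths of 8 up- and 8 down-steps that never dip below the axis are Dyck paths; their count is C_8. So Y = C_8 = 1430.
X − Y = 742900 − 1430 = 741470.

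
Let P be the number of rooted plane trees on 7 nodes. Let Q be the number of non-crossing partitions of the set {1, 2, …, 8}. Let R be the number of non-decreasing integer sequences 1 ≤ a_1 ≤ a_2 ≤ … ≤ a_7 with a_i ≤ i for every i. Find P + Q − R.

1133

Rooted ordered (plane) trees on m nodes have m−1 edges and are counted by C_{m−1}; m = 7 gives C_6. So P = C_6 = 132.
Non-crossing partitions of an n-element set are counted by C_n; here n = 8. So Q = C_8 = 1430.
Such sub-staircase sequences of length n are counted by C_n; here n = 7. So R = C_7 = 429.
P + Q − R = 132 + 1430 − 429 = 1133.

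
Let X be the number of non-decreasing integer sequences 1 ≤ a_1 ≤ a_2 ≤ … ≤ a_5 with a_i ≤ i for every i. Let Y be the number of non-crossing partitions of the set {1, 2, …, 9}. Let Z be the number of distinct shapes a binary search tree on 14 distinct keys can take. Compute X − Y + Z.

2669620

Weakly increasing sequences with a_i ≤ i biject with Dyck paths of semilength 5, so there are C_5. So X = C_5 = 42.
The non-crossing partitions of [9] form a lattice of size C_9. So Y = C_9 = 4862.
Rooted binary trees with 14 nodes (each child slot possibly empty) number C_14. So Z = C_14 = 2674440.
X − Y + Z = 42 − 4862 + 2674440 = 2669620.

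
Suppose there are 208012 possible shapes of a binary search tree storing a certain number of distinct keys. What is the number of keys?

Binary search tree shapes on n keys are counted by C_n; 208012 = C_12.

12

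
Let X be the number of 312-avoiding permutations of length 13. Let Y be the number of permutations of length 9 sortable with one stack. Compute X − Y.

For any fixed pattern of length 3, the pattern-avoiding permutations of [13] number C_13. So X = C_13 = 742900.
Stack-sortable permutations are exactly the 231-avoiding ones, counted by C_n; here n = 9. So Y = C_9 = 4862.
X − Y = 742900 − 4862 = 738038.

738038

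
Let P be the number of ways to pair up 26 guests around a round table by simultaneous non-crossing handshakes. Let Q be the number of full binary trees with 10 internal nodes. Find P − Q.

With 26 = 2·13 people, non-crossing handshake pairings are non-crossing perfect matchings on a circle, counted by C_13. So P = C_13 = 742900.
The number of full binary trees on 10 internal nodes is the Catalan number C_10. So Q = C_10 = 16796.
P − Q = 742900 − 16796 = 726104.

726104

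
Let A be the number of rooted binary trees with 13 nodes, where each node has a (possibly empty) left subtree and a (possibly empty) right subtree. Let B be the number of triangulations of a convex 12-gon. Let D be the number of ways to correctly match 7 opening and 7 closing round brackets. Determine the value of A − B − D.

725675

Binary trees (left/right distinguished) on n nodes are counted by C_n; here n = 13. So A = C_13 = 742900.
The number of triangulations of a 12-gon is the Catalan number C_10 (index = sides − 2). So B = C_10 = 16796.
Balanced strings of n pairs of brackets are counted by C_n; here n = 7. So D = C_7 = 429.
A − B − D = 742900 − 16796 − 429 = 725675.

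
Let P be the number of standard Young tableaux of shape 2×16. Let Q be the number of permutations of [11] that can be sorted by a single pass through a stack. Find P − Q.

By the hook-length formula (or a Dyck-path bijection), SYT of shape 2×16 number C_16. So P = C_16 = 35357670.
By Knuth's characterisation, the stack-sortable permutations of length 11 are the 231-avoiders, numbering C_11. So Q = C_11 = 58786.
P − Q = 35357670 − 58786 = 35298884.

35298884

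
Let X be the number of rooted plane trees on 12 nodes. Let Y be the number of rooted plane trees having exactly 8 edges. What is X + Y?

60216

A rooted plane tree on 12 nodes has 11 edges, and such trees are counted by C_11. So X = C_11 = 58786.
A rooted plane tree with 8 edges has 9 nodes, and the count is C_8. So Y = C_8 = 1430.
X + Y = 58786 + 1430 = 60216.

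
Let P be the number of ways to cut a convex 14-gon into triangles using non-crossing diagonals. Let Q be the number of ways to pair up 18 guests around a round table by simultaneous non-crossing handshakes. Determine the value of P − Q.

203150

A convex 14-gon is triangulated into 12 triangles, and the number of such triangulations is the Catalan number C_{14−2} = C_12. So P = C_12 = 208012.
With 18 = 2·9 people, non-crossing handshake pairings are non-crossing perfect matchings on a circle, counted by C_9. So Q = C_9 = 4862.
P − Q = 208012 − 4862 = 203150.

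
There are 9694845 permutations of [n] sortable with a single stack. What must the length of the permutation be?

15

Stack-sortable permutations of [n] are counted by C_n. The Catalan number equal to 9694845 is C_15.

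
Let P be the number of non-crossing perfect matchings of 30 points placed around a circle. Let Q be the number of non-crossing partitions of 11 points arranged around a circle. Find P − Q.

9636059

Pairing 30 circle points by 15 non-crossing chords gives C_15 matchings. So P = C_15 = 9694845.
The non-crossing partitions of [11] form a lattice of size C_11. So Q = C_11 = 58786.
P − Q = 9694845 − 58786 = 9636059.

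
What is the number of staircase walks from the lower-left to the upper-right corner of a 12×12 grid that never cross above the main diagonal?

Sub-diagonal monotone paths from (0,0) to (12,12) biject with Dyck paths of semilength 12, giving C_12.
C_12 = 208012.

208012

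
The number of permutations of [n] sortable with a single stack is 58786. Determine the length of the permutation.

Stack-sortable permutations of [n] are counted by C_n; 58786 = C_11.

11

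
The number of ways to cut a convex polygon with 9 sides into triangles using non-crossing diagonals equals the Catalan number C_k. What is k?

Triangulations of a convex m-gon are counted by C_{m−2}; with m = 9 this is C_7.

7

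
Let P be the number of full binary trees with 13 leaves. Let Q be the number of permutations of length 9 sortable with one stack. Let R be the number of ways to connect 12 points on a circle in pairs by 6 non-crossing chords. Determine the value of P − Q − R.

203018

A full binary tree with L leaves has L−1 internal nodes and is counted by C_{L−1}; L = 13 gives C_12. So P = C_12 = 208012.
By Knuth's characterisation, the stack-sortable permutations of length 9 are the 231-avoiders, numbering C_9. So Q = C_9 = 4862.
Non-crossing perfect matchings of 2n points on a circle are counted by C_n; with 12 points, n = 6. So R = C_6 = 132.
P − Q − R = 208012 − 4862 − 132 = 203018.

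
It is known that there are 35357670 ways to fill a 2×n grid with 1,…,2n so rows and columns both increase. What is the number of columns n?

16

Standard Young tableaux of shape 2×n are counted by C_n. Since C_16 = 35357670, the index is 16.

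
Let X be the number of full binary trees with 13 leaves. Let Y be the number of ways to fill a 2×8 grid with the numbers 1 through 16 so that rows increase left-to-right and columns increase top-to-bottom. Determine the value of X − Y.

206582

A full binary tree with L leaves has L−1 internal nodes and is counted by C_{L−1}; L = 13 gives C_12. So X = C_12 = 208012.
By the hook-length formula (or a Dyck-path bijection), SYT of shape 2×8 number C_8. So Y = C_8 = 1430.
X − Y = 208012 − 1430 = 206582.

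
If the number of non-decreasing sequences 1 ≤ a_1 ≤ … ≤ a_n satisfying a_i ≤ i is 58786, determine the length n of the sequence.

11

Such sub-staircase sequences of length n are counted by C_n. Since C_11 = 58786, the index is 11.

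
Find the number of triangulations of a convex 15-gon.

742900

A convex 15-gon is triangulated into 13 triangles, and the number of such triangulations is the Catalan number C_{15−2} = C_13.
C_13 = C(26,13)/14 = 10400600/14 = 742900.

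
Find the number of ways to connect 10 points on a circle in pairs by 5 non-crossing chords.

Pairing 10 circle points by 5 non-crossing chords gives C_5 matchings.
C_5 = 42.

42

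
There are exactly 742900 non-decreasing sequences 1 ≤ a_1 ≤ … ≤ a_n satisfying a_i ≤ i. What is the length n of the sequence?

Such sub-staircase sequences of length n are counted by C_n, and C_13 = 742900.

13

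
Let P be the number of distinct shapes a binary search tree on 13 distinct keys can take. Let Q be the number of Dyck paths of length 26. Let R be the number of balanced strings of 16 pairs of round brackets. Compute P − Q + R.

35357670

Binary trees (left/right distinguished) on n nodes are counted by C_n; here n = 13. So P = C_13 = 742900.
Paths of 13 up- and 13 down-steps that never dip below the axis are Dyck paths; their count is C_13. So Q = C_13 = 742900.
With 16 pairs the number of balanced bracket strings is the Catalan number C_16. So R = C_16 = 35357670.
P − Q + R = 742900 − 742900 + 35357670 = 35357670.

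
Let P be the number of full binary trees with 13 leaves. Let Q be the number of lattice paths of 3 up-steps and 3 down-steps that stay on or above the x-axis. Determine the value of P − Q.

Full binary trees with 13 leaves have 13−1 = 12 internal nodes, so there are C_12 of them. So P = C_12 = 208012.
Paths of 3 up- and 3 down-steps that never dip below the axis are Dyck paths; their count is C_3. So Q = C_3 = 5.
P − Q = 208012 − 5 = 208007.

208007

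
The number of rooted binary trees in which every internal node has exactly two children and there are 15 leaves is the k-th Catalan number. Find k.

14

A full binary tree with L leaves has L−1 internal nodes and is counted by C_{L−1}; L = 15 gives C_14.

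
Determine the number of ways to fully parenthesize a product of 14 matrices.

742900

Ways to associate a product of 14 factors correspond to binary trees on 14 leaves, so the count is C_13.
C_13 = C(26,13)/14 = 10400600/14 = 742900.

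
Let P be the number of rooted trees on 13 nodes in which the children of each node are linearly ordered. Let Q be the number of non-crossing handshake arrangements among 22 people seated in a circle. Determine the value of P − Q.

149226

Rooted ordered (plane) trees on m nodes have m−1 edges and are counted by C_{m−1}; m = 13 gives C_12. So P = C_12 = 208012.
With 22 = 2·11 people, non-crossing handshake pairings are non-crossing perfect matchings on a circle, counted by C_11. So Q = C_11 = 58786.
P − Q = 208012 − 58786 = 149226.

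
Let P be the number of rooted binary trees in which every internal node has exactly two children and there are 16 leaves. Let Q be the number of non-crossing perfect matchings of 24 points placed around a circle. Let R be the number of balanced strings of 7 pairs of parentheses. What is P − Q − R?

Full binary trees with 16 leaves have 16−1 = 15 internal nodes, so there are C_15 of them. So P = C_15 = 9694845.
Pairing 24 circle points by 12 non-crossing chords gives C_12 matchings. So Q = C_12 = 208012.
Balanced strings of n pairs of brackets are counted by C_n; here n = 7. So R = C_7 = 429.
P − Q − R = 9694845 − 208012 − 429 = 9486404.

9486404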